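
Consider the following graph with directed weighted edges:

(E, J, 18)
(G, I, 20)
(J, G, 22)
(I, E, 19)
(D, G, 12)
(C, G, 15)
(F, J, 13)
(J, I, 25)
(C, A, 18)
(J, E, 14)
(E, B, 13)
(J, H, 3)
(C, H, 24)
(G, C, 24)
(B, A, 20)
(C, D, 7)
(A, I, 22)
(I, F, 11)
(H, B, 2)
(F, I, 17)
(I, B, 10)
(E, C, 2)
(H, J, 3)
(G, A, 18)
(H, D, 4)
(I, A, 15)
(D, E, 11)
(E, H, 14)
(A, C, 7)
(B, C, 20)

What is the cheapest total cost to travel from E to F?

48

Candidate routes:
E → H → J → I → F: 14+3+25+11 = 53
E → C → D → G → I → F: 2+7+12+20+11 = 52
E → C → G → I → F: 2+15+20+11 = 48
Cheapest is E → C → G → I → F at 48.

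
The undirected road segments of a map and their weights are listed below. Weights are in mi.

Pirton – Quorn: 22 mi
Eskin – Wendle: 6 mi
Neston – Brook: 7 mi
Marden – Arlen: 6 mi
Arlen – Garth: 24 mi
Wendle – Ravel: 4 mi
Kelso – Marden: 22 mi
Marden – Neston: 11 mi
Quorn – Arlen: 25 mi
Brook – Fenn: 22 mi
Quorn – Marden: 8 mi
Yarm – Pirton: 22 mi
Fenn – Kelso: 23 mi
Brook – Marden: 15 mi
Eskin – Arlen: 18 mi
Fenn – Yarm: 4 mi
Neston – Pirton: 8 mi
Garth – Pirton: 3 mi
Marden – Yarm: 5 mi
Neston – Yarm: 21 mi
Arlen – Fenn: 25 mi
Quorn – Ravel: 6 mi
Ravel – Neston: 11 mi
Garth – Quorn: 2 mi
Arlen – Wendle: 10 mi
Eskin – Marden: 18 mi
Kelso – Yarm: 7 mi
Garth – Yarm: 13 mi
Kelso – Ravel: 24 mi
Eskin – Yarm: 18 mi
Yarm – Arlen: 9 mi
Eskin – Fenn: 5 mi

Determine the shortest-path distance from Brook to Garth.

Enumerating some paths:
Brook–Neston–Ravel–Quorn–Garth: 7+11+6+2 = 26
Brook–Neston–Marden–Quorn–Garth: 7+11+8+2 = 28
Brook–Neston–Pirton–Garth: 7+8+3 = 18
Brook–Marden–Quorn–Garth: 15+8+2 = 25
The minimum is 18 mi via Brook–Neston–Pirton–Garth.

18 mi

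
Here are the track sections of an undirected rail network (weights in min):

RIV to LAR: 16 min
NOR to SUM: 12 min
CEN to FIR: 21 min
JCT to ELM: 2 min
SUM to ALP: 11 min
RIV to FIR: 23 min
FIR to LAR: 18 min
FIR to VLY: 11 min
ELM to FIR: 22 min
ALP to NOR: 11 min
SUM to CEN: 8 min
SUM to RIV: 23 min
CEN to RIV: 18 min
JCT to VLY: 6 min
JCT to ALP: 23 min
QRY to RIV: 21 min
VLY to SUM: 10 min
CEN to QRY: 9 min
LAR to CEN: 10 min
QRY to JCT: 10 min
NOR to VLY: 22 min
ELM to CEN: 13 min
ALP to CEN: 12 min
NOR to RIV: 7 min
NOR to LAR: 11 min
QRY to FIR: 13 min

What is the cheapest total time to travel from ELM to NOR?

30 min

Candidate routes:
ELM - CEN - SUM - NOR: 13+8+12 = 33
ELM - JCT - VLY - NOR: 2+6+22 = 30
ELM - CEN - LAR - NOR: 13+10+11 = 34
ELM - JCT - ALP - NOR: 2+23+11 = 36
The minimum is 30 min via ELM - JCT - VLY - NOR.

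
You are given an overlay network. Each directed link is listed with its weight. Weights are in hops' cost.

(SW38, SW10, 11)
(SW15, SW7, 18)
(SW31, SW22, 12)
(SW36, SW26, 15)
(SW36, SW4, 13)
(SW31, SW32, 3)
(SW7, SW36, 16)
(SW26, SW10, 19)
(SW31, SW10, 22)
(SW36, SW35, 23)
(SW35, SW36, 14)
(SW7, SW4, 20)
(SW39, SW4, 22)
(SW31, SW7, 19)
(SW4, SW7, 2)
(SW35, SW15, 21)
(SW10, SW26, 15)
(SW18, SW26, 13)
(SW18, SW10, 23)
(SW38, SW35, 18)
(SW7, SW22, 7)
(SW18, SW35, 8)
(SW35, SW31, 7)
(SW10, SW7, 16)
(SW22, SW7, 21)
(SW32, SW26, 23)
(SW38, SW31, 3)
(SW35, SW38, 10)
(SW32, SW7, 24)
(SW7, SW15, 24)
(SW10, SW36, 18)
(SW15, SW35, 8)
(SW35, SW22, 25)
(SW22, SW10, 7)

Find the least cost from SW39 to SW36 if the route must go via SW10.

Best SW39 to SW10: SW39–SW4–SW7–SW22–SW10 costing 38
Shortest SW10→SW36: SW10–SW36 = 18
Total via SW10: 38 + 18 = 56 hops' cost.

56 hops' cost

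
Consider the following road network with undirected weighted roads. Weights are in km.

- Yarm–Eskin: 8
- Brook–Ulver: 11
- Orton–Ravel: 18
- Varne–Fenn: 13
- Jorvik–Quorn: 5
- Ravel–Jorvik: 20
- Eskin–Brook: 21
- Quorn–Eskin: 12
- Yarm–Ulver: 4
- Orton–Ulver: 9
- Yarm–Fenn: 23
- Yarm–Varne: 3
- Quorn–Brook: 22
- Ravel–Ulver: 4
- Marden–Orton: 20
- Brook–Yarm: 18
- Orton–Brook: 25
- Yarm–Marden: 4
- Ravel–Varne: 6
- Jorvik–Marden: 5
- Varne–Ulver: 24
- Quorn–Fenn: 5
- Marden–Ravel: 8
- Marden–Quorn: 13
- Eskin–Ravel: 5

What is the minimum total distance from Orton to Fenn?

Shortest distances from Orton:
Orton: 0
Ulver: 9  (via Orton)
Ravel: 13  (via Ulver)
Yarm: 13  (via Ulver)
Varne: 16  (via Yarm)
Marden: 17  (via Yarm)
Eskin: 18  (via Ravel)
Brook: 20  (via Ulver)
Jorvik: 22  (via Marden)
Quorn: 27  (via Jorvik)
Fenn: 29  (via Varne)
Shortest route: Orton–Ulver–Yarm–Varne–Fenn = 29 km.

29 km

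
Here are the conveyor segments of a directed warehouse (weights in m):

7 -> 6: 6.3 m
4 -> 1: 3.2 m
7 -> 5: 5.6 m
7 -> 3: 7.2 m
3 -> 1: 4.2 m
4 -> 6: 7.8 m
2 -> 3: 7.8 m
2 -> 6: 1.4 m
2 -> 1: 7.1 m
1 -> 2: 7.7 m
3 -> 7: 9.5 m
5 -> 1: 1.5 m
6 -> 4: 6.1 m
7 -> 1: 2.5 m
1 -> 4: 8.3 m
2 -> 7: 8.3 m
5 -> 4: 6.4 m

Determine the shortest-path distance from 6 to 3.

24.8 m

Settle nodes by increasing distance from 6:
6: 0
4: 6.1  (via 6)
1: 9.3  (via 4)
2: 17  (via 1)
3: 24.8  (via 2)
Shortest route: 6 → 4 → 1 → 2 → 3 = 24.8 m.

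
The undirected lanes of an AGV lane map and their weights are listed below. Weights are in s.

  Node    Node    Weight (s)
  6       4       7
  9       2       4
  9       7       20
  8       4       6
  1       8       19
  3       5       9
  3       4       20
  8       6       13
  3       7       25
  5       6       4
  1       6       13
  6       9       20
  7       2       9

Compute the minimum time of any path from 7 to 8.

Running Dijkstra from 7:
7: 0
2: 9  (via 7)
9: 13  (via 2)
3: 25  (via 7)
6: 33  (via 9)
5: 34  (via 3)
4: 40  (via 6)
1: 46  (via 6)
8: 46  (via 6)
Shortest route: 7–2–9–6–8 = 46 s.

46 s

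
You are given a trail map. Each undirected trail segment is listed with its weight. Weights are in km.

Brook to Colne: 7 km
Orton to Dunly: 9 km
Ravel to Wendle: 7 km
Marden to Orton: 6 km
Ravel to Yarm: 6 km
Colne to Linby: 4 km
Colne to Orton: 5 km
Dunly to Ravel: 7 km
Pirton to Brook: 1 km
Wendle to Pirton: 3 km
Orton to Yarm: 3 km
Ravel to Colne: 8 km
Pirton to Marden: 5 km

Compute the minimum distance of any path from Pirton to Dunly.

Running Dijkstra from Pirton:
Pirton: 0
Brook: 1  (via Pirton)
Wendle: 3  (via Pirton)
Marden: 5  (via Pirton)
Colne: 8  (via Brook)
Ravel: 10  (via Wendle)
Orton: 11  (via Marden)
Linby: 12  (via Colne)
Yarm: 14  (via Orton)
Dunly: 17  (via Ravel)
Shortest route: Pirton–Wendle–Ravel–Dunly = 17 km.

17 km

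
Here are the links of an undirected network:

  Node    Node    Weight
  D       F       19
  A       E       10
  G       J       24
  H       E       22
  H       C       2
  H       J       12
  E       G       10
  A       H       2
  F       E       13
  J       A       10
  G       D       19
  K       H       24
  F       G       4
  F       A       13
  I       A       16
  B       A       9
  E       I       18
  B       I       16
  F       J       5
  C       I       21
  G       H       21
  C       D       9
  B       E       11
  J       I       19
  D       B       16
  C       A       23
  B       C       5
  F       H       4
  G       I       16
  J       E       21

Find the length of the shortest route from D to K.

Compare a few routes:
D → C → H → K: 9+2+24 = 35
D → B → C → H → K: 16+5+2+24 = 47
Cheapest is D → C → H → K at 35.

35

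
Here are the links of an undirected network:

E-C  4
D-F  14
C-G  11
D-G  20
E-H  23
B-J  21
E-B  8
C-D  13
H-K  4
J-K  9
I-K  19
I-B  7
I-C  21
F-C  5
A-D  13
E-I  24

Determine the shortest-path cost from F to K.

Settle nodes by increasing distance from F:
F: 0
C: 5  (via F)
E: 9  (via C)
D: 14  (via F)
G: 16  (via C)
B: 17  (via E)
I: 24  (via B)
A: 27  (via D)
H: 32  (via E)
K: 36  (via H)
Shortest route: F → C → E → H → K = 36.

36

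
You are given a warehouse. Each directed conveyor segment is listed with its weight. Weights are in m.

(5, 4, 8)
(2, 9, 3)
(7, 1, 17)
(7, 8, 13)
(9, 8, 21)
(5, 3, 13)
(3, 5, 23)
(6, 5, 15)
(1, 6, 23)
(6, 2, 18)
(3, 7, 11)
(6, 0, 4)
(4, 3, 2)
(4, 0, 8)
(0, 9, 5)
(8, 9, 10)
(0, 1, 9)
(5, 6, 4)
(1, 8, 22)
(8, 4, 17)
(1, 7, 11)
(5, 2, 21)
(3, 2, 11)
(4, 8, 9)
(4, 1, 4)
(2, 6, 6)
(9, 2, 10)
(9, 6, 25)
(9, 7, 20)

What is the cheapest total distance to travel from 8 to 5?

Compare a few routes:
8 - 9 - 6 - 5: 10+25+15 = 50
8 - 9 - 2 - 6 - 5: 10+10+6+15 = 41
8 - 4 - 3 - 2 - 6 - 5: 17+2+11+6+15 = 51
8 - 4 - 3 - 5: 17+2+23 = 42
Cheapest is 8 - 9 - 2 - 6 - 5 at 41 m.

41 m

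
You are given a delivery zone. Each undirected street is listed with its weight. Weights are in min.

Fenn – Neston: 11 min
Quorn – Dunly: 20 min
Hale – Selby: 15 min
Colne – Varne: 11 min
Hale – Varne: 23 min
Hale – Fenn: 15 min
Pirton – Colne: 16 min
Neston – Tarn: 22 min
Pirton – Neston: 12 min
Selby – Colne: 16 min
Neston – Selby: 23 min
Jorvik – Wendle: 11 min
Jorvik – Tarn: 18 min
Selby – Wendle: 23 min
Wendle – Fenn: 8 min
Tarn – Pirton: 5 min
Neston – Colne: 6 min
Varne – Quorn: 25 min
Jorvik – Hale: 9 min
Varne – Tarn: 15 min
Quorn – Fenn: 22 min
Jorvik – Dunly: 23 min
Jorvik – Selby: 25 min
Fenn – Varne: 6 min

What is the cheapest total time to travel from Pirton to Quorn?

Candidate routes:
Pirton → Colne → Varne → Quorn: 16+11+25 = 52
Pirton → Tarn → Varne → Fenn → Quorn: 5+15+6+22 = 48
Pirton → Tarn → Varne → Quorn: 5+15+25 = 45
The minimum is 45 min via Pirton → Tarn → Varne → Quorn.

45 min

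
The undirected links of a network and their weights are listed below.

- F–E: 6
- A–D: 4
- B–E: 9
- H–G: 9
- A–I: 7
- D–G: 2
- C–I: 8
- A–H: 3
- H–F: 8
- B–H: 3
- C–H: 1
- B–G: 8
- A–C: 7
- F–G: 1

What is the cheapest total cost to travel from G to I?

Settle nodes by increasing distance from G:
G: 0
F: 1  (via G)
D: 2  (via G)
A: 6  (via D)
E: 7  (via F)
B: 8  (via G)
H: 9  (via G)
C: 10  (via H)
I: 13  (via A)
Shortest route: G → D → A → I = 13.

13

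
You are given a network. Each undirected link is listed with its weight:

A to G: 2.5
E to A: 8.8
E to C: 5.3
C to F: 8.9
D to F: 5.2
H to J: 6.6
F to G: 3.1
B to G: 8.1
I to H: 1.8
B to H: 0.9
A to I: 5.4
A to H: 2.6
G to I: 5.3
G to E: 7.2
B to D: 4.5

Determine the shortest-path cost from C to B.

Candidate routes:
C–E–A–H–B: 5.3+8.8+2.6+0.9 = 17.6
C–F–G–A–H–B: 8.9+3.1+2.5+2.6+0.9 = 18
C–F–D–B: 8.9+5.2+4.5 = 18.6
C–E–G–A–H–B: 5.3+7.2+2.5+2.6+0.9 = 18.5
The minimum is 17.6 via C–E–A–H–B.

17.6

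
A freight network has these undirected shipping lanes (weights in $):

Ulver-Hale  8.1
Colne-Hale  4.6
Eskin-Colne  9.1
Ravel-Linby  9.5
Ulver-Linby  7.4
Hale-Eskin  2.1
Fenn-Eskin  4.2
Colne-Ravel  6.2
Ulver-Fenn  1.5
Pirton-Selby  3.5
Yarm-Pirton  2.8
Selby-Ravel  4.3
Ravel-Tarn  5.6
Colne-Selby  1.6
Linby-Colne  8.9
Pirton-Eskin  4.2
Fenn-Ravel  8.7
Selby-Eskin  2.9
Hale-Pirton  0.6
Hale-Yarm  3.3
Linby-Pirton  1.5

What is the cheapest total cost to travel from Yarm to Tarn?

$16.2

Running Dijkstra from Yarm:
Yarm: 0
Pirton: 2.8  (via Yarm)
Hale: 3.3  (via Yarm)
Linby: 4.3  (via Pirton)
Eskin: 5.4  (via Hale)
Selby: 6.3  (via Pirton)
Colne: 7.9  (via Hale)
Fenn: 9.6  (via Eskin)
Ravel: 10.6  (via Selby)
Ulver: 11.1  (via Fenn)
Tarn: 16.2  (via Ravel)
Shortest route: Yarm–Pirton–Selby–Ravel–Tarn = $16.2.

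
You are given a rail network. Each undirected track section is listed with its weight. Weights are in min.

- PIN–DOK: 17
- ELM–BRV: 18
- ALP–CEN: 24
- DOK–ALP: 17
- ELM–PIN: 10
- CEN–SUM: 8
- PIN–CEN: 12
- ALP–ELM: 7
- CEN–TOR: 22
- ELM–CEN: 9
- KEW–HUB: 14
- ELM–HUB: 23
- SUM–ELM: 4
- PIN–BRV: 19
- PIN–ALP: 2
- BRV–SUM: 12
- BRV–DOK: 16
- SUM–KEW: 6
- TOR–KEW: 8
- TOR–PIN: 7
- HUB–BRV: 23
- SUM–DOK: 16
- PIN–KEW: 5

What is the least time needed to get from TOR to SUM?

Settle nodes by increasing distance from TOR:
TOR: 0
PIN: 7  (via TOR)
KEW: 8  (via TOR)
ALP: 9  (via PIN)
SUM: 14  (via KEW)
Shortest route: TOR → KEW → SUM = 14 min.

14 min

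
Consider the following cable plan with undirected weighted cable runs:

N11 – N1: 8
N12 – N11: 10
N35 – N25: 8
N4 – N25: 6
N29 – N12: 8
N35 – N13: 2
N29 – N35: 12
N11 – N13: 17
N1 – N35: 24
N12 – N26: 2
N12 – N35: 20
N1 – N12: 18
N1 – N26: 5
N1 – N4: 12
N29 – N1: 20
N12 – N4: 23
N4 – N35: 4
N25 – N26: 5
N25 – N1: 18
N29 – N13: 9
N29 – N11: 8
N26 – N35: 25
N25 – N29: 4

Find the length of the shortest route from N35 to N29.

11

Compare a few routes:
N35 - N13 - N29: 2+9 = 11
N35 - N25 - N29: 8+4 = 12
N35 - N29: 12 = 12
The minimum is 11 via N35 - N13 - N29.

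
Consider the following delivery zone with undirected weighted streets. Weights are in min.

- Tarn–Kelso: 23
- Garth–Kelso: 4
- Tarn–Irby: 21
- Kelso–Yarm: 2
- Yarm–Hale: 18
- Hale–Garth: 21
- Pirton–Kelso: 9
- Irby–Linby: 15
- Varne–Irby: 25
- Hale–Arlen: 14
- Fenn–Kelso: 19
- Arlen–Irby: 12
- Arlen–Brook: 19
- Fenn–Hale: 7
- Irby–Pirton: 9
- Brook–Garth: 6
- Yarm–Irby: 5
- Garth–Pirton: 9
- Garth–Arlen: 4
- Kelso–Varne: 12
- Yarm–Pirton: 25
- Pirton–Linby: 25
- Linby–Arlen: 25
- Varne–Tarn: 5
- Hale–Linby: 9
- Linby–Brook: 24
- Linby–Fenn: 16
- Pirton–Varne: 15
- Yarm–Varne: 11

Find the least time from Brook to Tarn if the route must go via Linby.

Shortest Brook→Linby: Brook → Linby = 24
Shortest Linby→Tarn: Linby → Irby → Tarn = 36
Total via Linby: 24 + 36 = 60 min.

60 min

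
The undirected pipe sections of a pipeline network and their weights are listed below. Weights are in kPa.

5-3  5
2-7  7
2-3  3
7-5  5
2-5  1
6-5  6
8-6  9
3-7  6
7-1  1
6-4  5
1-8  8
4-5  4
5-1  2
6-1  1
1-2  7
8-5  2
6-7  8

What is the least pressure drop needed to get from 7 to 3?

Enumerating some paths:
7 → 1 → 5 → 2 → 3: 1+2+1+3 = 7
7 → 3: 6 = 6
Cheapest is 7 → 3 at 6 kPa.

6 kPa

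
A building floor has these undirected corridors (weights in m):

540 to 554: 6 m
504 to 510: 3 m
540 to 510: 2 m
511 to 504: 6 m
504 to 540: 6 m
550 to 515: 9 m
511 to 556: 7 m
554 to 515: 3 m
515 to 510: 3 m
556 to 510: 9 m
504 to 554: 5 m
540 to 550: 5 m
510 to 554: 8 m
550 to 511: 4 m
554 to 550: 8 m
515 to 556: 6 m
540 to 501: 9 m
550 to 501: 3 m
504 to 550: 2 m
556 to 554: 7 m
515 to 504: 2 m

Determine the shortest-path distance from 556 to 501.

13 m

Compare a few routes:
556 → 515 → 510 → 504 → 550 → 501: 6+3+3+2+3 = 17
556 → 515 → 504 → 550 → 501: 6+2+2+3 = 13
556 → 554 → 504 → 550 → 501: 7+5+2+3 = 17
556 → 511 → 550 → 501: 7+4+3 = 14
Cheapest is 556 → 515 → 504 → 550 → 501 at 13 m.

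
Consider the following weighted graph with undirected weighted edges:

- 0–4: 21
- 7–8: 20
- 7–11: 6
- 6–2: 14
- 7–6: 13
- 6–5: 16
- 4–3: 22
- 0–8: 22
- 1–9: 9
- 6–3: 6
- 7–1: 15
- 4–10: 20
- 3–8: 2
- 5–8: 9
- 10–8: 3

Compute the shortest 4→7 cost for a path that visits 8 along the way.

Best 4 to 8: 4 → 10 → 8 costing 23
Shortest 8→7: 8 → 7 = 20
Total via 8: 23 + 20 = 43.

43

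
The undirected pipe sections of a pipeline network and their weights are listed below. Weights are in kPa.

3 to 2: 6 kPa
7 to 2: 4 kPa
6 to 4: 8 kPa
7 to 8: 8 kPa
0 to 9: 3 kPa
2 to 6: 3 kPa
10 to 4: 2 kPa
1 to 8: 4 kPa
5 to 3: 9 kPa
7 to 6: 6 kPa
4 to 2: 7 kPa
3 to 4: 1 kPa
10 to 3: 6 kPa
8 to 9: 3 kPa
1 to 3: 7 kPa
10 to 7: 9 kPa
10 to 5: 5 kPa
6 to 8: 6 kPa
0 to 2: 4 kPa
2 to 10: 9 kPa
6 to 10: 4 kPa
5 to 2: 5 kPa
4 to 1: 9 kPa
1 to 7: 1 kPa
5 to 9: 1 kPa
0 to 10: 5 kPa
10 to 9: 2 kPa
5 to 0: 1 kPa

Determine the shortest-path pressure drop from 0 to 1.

Compare a few routes:
0 → 5 → 9 → 8 → 1: 1+1+3+4 = 9
0 → 9 → 8 → 1: 3+3+4 = 10
The minimum is 9 kPa via 0 → 5 → 9 → 8 → 1.

9 kPa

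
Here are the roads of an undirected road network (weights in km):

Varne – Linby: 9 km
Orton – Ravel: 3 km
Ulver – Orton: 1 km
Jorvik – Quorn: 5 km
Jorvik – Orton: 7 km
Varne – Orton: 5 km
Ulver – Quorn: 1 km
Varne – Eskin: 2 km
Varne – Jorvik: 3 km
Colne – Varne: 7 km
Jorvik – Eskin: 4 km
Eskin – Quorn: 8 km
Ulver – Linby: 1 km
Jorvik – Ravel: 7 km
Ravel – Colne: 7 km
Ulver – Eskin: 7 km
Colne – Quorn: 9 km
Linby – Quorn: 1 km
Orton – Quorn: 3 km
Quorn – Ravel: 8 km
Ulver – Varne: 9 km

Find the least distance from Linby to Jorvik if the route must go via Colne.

20 km

Shortest Linby→Colne: Linby–Quorn–Colne = 10
Shortest Colne→Jorvik: Colne–Varne–Jorvik = 10
Total via Colne: 10 + 10 = 20 km.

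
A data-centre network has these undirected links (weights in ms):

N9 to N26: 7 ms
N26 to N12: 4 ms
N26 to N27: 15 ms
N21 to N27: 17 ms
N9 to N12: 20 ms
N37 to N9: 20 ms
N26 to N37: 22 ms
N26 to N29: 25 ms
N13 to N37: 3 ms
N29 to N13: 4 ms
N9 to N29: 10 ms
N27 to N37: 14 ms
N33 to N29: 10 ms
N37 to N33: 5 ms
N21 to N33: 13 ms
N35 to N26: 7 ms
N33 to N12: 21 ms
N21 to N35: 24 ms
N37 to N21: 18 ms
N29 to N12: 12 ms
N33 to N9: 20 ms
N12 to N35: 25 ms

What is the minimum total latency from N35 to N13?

27 ms

Enumerating some paths:
N35 → N26 → N12 → N29 → N13: 7+4+12+4 = 27
N35 → N26 → N9 → N29 → N13: 7+7+10+4 = 28
N35 → N26 → N37 → N13: 7+22+3 = 32
Cheapest is N35 → N26 → N12 → N29 → N13 at 27 ms.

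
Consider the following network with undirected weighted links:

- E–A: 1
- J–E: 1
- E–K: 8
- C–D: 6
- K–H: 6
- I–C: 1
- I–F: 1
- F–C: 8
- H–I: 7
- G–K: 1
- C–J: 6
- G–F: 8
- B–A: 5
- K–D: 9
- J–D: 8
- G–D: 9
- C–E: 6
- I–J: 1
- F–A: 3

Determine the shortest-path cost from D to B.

Running Dijkstra from D:
D: 0
C: 6  (via D)
I: 7  (via C)
F: 8  (via I)
J: 8  (via D)
E: 9  (via J)
G: 9  (via D)
K: 9  (via D)
A: 10  (via E)
H: 14  (via I)
B: 15  (via A)
Shortest route: D–J–E–A–B = 15.

15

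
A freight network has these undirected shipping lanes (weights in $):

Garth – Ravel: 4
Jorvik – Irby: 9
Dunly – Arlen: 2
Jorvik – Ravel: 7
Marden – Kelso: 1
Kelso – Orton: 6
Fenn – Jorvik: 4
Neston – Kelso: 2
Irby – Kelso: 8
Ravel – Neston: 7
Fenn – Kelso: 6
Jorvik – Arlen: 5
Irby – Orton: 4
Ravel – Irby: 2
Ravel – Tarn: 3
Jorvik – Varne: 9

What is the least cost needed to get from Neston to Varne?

Settle nodes by increasing distance from Neston:
Neston: 0
Kelso: 2  (via Neston)
Marden: 3  (via Kelso)
Ravel: 7  (via Neston)
Orton: 8  (via Kelso)
Fenn: 8  (via Kelso)
Irby: 9  (via Ravel)
Tarn: 10  (via Ravel)
Garth: 11  (via Ravel)
Jorvik: 12  (via Fenn)
Arlen: 17  (via Jorvik)
Dunly: 19  (via Arlen)
Varne: 21  (via Jorvik)
Shortest route: Neston → Kelso → Fenn → Jorvik → Varne = $21.

$21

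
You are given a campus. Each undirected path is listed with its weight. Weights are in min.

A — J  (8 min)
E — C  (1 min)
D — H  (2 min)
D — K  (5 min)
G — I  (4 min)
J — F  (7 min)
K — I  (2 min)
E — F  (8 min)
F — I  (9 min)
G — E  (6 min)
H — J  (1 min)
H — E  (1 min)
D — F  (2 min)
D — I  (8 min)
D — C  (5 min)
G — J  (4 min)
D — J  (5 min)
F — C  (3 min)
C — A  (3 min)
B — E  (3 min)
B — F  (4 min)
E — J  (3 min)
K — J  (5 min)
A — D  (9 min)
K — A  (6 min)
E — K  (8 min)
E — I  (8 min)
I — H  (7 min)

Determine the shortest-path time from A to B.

Enumerating some paths:
A–C–E–B: 3+1+3 = 7
A–C–F–B: 3+3+4 = 10
The minimum is 7 min via A–C–E–B.

7 min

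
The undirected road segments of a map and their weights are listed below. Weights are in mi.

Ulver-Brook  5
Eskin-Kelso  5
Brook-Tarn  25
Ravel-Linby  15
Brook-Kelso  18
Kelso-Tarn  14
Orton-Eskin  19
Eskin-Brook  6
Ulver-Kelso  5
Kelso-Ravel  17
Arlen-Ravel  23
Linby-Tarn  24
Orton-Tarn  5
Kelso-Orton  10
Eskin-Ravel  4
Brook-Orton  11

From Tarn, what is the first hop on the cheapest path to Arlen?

Compare a few routes:
Tarn–Orton–Kelso–Eskin–Ravel–Arlen: 5+10+5+4+23 = 47
Tarn–Kelso–Eskin–Ravel–Arlen: 14+5+4+23 = 46
The minimum is 46 mi via Tarn–Kelso–Eskin–Ravel–Arlen.
So from Tarn the first move is to Kelso.

Kelso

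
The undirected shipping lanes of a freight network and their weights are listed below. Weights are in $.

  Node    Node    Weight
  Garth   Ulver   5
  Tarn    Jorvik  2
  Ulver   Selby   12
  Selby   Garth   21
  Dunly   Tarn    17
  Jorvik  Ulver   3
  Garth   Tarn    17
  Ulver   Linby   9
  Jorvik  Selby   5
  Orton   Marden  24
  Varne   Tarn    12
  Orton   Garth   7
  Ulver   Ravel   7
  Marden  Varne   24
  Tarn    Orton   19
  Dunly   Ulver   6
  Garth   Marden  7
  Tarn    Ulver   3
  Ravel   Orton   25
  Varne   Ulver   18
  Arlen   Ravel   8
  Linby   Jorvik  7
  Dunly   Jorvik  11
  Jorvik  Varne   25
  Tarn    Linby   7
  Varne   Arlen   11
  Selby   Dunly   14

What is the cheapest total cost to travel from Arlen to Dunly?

Running Dijkstra from Arlen:
Arlen: 0
Ravel: 8  (via Arlen)
Varne: 11  (via Arlen)
Ulver: 15  (via Ravel)
Jorvik: 18  (via Ulver)
Tarn: 18  (via Ulver)
Garth: 20  (via Ulver)
Dunly: 21  (via Ulver)
Shortest route: Arlen–Ravel–Ulver–Dunly = $21.

$21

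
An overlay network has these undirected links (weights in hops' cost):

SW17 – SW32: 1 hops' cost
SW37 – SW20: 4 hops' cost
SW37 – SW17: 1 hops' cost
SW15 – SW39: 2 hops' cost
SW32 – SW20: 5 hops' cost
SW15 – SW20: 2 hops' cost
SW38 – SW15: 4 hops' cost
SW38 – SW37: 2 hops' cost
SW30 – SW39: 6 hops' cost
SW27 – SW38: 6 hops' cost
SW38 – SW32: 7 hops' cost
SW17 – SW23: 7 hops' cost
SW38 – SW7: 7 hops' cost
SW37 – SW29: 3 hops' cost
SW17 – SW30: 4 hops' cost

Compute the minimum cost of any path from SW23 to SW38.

10 hops' cost

Settle nodes by increasing distance from SW23:
SW23: 0
SW17: 7  (via SW23)
SW37: 8  (via SW17)
SW32: 8  (via SW17)
SW38: 10  (via SW37)
Shortest route: SW23–SW17–SW37–SW38 = 10 hops' cost.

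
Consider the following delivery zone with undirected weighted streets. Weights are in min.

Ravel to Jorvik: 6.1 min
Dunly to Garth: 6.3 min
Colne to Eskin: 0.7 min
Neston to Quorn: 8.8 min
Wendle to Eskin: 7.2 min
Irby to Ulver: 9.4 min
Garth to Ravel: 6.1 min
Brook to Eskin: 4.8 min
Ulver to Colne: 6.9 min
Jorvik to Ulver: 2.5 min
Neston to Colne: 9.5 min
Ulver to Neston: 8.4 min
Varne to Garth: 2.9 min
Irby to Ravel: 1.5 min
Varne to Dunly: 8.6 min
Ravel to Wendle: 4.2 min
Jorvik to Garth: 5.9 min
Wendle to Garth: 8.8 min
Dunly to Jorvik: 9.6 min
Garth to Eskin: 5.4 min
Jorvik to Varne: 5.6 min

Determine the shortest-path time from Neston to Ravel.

17 min

Shortest distances from Neston:
Neston: 0
Ulver: 8.4  (via Neston)
Quorn: 8.8  (via Neston)
Colne: 9.5  (via Neston)
Eskin: 10.2  (via Colne)
Jorvik: 10.9  (via Ulver)
Brook: 15  (via Eskin)
Garth: 15.6  (via Eskin)
Varne: 16.5  (via Jorvik)
Ravel: 17  (via Jorvik)
Shortest route: Neston–Ulver–Jorvik–Ravel = 17 min.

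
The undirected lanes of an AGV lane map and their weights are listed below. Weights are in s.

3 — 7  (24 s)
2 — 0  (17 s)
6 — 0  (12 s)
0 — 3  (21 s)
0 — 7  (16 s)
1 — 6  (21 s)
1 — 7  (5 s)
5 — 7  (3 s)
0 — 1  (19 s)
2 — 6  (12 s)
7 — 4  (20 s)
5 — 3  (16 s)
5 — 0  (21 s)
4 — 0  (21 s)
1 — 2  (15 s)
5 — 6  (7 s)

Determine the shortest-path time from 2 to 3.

35 s

Settle nodes by increasing distance from 2:
2: 0
6: 12  (via 2)
1: 15  (via 2)
0: 17  (via 2)
5: 19  (via 6)
7: 20  (via 1)
3: 35  (via 5)
Shortest route: 2 → 6 → 5 → 3 = 35 s.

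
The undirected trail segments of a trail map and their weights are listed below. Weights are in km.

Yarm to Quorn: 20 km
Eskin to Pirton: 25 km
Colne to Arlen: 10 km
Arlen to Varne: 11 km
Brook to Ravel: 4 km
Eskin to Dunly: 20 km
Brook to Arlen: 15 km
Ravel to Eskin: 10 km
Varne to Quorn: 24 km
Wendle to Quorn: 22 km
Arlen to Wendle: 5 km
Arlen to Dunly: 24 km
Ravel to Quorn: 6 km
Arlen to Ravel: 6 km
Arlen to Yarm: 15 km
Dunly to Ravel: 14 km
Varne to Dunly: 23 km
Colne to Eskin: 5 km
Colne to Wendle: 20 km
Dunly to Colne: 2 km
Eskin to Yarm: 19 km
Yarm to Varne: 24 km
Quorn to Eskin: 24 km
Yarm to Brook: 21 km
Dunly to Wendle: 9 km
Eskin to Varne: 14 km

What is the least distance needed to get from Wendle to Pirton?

41 km

Shortest distances from Wendle:
Wendle: 0
Arlen: 5  (via Wendle)
Dunly: 9  (via Wendle)
Ravel: 11  (via Arlen)
Colne: 11  (via Dunly)
Brook: 15  (via Ravel)
Varne: 16  (via Arlen)
Eskin: 16  (via Colne)
Quorn: 17  (via Ravel)
Yarm: 20  (via Arlen)
Pirton: 41  (via Eskin)
Shortest route: Wendle–Dunly–Colne–Eskin–Pirton = 41 km.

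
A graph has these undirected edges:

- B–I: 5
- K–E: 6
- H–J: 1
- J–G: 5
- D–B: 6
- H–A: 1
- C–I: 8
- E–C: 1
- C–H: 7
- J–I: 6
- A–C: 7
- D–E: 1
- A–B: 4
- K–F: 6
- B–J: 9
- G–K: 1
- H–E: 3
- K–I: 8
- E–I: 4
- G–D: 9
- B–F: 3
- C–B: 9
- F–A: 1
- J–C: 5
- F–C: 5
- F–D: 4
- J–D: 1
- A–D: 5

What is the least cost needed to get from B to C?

8

Settle nodes by increasing distance from B:
B: 0
F: 3  (via B)
A: 4  (via B)
H: 5  (via A)
I: 5  (via B)
D: 6  (via B)
J: 6  (via H)
E: 7  (via D)
C: 8  (via F)
Shortest route: B–F–C = 8.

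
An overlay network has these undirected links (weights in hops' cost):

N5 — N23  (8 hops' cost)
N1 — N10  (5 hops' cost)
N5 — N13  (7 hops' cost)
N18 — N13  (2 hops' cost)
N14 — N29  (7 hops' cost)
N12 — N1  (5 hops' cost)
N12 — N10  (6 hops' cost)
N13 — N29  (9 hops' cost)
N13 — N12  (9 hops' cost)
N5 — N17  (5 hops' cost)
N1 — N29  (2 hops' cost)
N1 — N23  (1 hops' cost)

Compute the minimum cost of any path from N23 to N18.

14 hops' cost

Enumerating some paths:
N23 - N1 - N29 - N13 - N18: 1+2+9+2 = 14
N23 - N5 - N13 - N18: 8+7+2 = 17
The minimum is 14 hops' cost via N23 - N1 - N29 - N13 - N18.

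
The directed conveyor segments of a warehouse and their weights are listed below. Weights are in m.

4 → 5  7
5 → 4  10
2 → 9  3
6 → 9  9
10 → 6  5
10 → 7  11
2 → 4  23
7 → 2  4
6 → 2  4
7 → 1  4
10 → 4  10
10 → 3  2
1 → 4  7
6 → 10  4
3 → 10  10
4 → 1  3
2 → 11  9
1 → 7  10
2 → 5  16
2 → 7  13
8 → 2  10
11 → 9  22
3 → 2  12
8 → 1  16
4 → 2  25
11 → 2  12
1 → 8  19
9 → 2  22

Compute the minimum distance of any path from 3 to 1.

23 m

Compare a few routes:
3 - 2 - 7 - 1: 12+13+4 = 29
3 - 10 - 6 - 2 - 7 - 1: 10+5+4+13+4 = 36
3 - 10 - 4 - 1: 10+10+3 = 23
3 - 10 - 7 - 1: 10+11+4 = 25
Cheapest is 3 - 10 - 4 - 1 at 23 m.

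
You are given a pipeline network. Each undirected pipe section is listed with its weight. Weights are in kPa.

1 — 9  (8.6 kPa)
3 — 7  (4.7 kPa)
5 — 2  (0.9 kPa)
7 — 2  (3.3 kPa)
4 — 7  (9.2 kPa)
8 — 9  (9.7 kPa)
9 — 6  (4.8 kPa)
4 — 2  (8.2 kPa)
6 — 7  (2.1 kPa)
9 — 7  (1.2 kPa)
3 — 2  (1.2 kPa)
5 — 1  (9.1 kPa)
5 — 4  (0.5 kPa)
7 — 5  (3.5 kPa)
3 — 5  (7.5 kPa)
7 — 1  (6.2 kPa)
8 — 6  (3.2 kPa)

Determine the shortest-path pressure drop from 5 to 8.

8.8 kPa

Settle nodes by increasing distance from 5:
5: 0
4: 0.5  (via 5)
2: 0.9  (via 5)
3: 2.1  (via 2)
7: 3.5  (via 5)
9: 4.7  (via 7)
6: 5.6  (via 7)
8: 8.8  (via 6)
Shortest route: 5–7–6–8 = 8.8 kPa.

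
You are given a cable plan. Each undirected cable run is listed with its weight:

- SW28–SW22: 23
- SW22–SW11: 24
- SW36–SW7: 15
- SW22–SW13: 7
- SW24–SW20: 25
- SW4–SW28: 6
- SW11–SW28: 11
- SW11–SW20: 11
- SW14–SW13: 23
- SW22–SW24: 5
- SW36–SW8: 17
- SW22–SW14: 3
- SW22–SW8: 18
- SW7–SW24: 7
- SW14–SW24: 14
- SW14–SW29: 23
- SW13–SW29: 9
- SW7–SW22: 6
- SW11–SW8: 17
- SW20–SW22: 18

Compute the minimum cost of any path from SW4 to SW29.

45

Enumerating some paths:
SW4 - SW28 - SW22 - SW13 - SW29: 6+23+7+9 = 45
SW4 - SW28 - SW22 - SW14 - SW29: 6+23+3+23 = 55
Cheapest is SW4 - SW28 - SW22 - SW13 - SW29 at 45.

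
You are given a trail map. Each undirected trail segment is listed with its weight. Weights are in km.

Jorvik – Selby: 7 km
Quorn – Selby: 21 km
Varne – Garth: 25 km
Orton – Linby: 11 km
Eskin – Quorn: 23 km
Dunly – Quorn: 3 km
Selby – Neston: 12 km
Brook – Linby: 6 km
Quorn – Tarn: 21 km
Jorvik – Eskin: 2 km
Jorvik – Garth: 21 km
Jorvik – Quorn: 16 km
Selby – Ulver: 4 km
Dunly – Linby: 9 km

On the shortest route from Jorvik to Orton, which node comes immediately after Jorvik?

Quorn

Enumerating some paths:
Jorvik → Eskin → Quorn → Dunly → Linby → Orton: 2+23+3+9+11 = 48
Jorvik → Quorn → Dunly → Linby → Orton: 16+3+9+11 = 39
Cheapest is Jorvik → Quorn → Dunly → Linby → Orton at 39 km.
So from Jorvik the first move is to Quorn.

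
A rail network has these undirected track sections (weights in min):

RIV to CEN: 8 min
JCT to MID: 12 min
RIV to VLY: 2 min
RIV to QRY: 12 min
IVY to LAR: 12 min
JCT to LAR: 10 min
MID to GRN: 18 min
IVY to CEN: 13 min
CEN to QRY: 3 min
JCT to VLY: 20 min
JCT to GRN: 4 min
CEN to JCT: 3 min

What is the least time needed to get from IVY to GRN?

Shortest distances from IVY:
IVY: 0
LAR: 12  (via IVY)
CEN: 13  (via IVY)
JCT: 16  (via CEN)
QRY: 16  (via CEN)
GRN: 20  (via JCT)
Shortest route: IVY → CEN → JCT → GRN = 20 min.

20 min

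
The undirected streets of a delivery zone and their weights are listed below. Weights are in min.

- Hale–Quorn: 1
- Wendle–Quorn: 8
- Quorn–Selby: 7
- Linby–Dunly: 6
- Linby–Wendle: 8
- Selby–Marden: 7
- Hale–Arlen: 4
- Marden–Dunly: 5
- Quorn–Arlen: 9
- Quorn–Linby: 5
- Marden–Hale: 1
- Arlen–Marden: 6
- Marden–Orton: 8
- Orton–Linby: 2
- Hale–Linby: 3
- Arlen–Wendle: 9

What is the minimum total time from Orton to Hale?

5 min

Candidate routes:
Orton - Linby - Quorn - Hale: 2+5+1 = 8
Orton - Linby - Hale: 2+3 = 5
The minimum is 5 min via Orton - Linby - Hale.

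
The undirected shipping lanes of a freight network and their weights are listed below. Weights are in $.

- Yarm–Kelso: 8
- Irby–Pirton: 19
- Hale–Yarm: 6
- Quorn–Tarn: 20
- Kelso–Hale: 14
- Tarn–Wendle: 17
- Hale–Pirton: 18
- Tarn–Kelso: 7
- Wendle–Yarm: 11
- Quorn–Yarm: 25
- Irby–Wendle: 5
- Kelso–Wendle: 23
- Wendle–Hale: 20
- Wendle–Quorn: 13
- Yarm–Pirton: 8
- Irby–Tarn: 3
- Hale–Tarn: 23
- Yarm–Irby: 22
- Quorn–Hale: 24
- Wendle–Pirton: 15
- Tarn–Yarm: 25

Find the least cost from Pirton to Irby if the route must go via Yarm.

$24

Best Pirton to Yarm: Pirton–Yarm costing 8
Shortest Yarm→Irby: Yarm–Wendle–Irby = 16
Total via Yarm: 8 + 16 = $24.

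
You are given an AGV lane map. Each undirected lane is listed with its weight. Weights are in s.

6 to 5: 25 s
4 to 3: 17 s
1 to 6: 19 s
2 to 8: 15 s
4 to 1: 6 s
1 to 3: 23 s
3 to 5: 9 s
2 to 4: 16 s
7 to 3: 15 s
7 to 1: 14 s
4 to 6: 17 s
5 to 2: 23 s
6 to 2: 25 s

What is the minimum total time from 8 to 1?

37 s

Running Dijkstra from 8:
8: 0
2: 15  (via 8)
4: 31  (via 2)
1: 37  (via 4)
Shortest route: 8–2–4–1 = 37 s.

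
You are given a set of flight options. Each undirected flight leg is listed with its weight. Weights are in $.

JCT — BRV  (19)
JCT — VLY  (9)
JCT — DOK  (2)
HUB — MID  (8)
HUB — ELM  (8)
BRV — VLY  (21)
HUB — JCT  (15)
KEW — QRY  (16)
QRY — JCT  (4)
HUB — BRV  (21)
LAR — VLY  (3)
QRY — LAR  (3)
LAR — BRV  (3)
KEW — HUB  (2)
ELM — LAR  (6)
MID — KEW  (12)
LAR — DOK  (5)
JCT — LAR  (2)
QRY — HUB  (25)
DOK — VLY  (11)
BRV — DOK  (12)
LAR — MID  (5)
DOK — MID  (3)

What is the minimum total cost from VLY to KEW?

$18

Enumerating some paths:
VLY → LAR → MID → KEW: 3+5+12 = 20
VLY → LAR → MID → HUB → KEW: 3+5+8+2 = 18
VLY → LAR → ELM → HUB → KEW: 3+6+8+2 = 19
Cheapest is VLY → LAR → MID → HUB → KEW at $18.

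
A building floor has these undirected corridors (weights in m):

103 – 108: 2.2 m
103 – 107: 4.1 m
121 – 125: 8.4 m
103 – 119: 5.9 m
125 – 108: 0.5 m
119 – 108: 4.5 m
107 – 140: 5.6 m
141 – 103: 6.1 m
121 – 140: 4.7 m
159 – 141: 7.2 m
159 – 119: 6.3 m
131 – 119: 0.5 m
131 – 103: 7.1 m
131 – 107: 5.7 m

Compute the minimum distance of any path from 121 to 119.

13.4 m

Compare a few routes:
121 - 125 - 108 - 103 - 119: 8.4+0.5+2.2+5.9 = 17
121 - 125 - 108 - 119: 8.4+0.5+4.5 = 13.4
121 - 140 - 107 - 131 - 119: 4.7+5.6+5.7+0.5 = 16.5
Cheapest is 121 - 125 - 108 - 119 at 13.4 m.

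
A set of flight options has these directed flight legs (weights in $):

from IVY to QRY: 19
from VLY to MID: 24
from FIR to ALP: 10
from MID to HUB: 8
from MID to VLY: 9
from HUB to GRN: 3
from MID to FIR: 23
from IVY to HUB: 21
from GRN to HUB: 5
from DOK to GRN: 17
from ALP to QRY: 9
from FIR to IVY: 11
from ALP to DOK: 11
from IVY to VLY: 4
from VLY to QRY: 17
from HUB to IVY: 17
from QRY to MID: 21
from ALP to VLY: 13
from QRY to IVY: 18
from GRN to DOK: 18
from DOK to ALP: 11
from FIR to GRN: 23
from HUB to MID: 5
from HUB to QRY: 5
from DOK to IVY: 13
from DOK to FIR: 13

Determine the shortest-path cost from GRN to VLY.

$19

Running Dijkstra from GRN:
GRN: 0
HUB: 5  (via GRN)
MID: 10  (via HUB)
QRY: 10  (via HUB)
DOK: 18  (via GRN)
VLY: 19  (via MID)
Shortest route: GRN–HUB–MID–VLY = $19.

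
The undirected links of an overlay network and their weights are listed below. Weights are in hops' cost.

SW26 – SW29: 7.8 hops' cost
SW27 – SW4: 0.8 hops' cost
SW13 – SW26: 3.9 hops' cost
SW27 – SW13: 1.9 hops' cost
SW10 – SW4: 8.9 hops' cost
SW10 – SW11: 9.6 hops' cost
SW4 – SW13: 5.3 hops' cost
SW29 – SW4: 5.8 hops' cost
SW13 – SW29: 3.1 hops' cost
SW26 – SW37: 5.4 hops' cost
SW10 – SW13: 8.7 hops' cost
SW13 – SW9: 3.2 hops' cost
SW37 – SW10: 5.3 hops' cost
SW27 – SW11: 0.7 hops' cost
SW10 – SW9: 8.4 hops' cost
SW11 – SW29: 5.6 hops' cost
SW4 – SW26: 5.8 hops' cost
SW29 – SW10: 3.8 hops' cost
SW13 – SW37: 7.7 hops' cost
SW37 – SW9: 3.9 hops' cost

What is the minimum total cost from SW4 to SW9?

5.9 hops' cost

Settle nodes by increasing distance from SW4:
SW4: 0
SW27: 0.8  (via SW4)
SW11: 1.5  (via SW27)
SW13: 2.7  (via SW27)
SW26: 5.8  (via SW4)
SW29: 5.8  (via SW4)
SW9: 5.9  (via SW13)
Shortest route: SW4–SW27–SW13–SW9 = 5.9 hops' cost.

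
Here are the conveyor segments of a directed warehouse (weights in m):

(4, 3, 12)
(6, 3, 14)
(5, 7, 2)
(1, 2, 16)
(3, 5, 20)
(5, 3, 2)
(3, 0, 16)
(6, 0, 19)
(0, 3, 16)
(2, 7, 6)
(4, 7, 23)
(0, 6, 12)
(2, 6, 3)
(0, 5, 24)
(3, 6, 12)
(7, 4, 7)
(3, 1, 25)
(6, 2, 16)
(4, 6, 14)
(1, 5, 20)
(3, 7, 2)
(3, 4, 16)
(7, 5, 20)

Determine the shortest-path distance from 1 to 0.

Shortest distances from 1:
1: 0
2: 16  (via 1)
6: 19  (via 2)
5: 20  (via 1)
3: 22  (via 5)
7: 22  (via 2)
4: 29  (via 7)
0: 38  (via 6)
Shortest route: 1 → 2 → 6 → 0 = 38 m.

38 m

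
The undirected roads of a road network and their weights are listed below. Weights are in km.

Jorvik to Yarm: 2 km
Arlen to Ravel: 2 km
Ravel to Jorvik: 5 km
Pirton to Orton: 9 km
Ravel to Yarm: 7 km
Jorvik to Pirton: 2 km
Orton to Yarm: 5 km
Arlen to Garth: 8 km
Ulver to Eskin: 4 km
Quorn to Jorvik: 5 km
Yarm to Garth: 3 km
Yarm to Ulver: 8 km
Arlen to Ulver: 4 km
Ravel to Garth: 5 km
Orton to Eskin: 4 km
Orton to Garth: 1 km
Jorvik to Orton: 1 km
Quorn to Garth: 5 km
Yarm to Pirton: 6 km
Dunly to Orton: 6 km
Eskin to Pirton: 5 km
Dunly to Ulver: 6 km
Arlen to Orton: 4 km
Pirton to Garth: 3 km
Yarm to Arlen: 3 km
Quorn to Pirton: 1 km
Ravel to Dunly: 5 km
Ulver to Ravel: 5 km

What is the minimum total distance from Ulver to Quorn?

10 km

Settle nodes by increasing distance from Ulver:
Ulver: 0
Arlen: 4  (via Ulver)
Eskin: 4  (via Ulver)
Ravel: 5  (via Ulver)
Dunly: 6  (via Ulver)
Yarm: 7  (via Arlen)
Orton: 8  (via Arlen)
Garth: 9  (via Orton)
Jorvik: 9  (via Yarm)
Pirton: 9  (via Eskin)
Quorn: 10  (via Pirton)
Shortest route: Ulver → Eskin → Pirton → Quorn = 10 km.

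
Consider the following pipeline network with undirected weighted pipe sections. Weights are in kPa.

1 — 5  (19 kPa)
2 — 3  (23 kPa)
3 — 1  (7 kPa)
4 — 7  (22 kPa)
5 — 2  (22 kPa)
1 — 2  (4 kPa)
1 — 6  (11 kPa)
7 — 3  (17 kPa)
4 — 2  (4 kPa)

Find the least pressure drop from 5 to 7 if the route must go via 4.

48 kPa

Shortest 5→4: 5–2–4 = 26
Shortest 4→7: 4–7 = 22
Total via 4: 26 + 22 = 48 kPa.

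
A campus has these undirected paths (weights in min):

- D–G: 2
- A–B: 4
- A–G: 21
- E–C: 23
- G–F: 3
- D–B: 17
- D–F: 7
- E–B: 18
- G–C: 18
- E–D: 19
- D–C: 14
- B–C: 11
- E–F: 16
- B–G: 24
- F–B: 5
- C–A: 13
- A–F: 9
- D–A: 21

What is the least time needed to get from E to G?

Enumerating some paths:
E–D–G: 19+2 = 21
E–F–G: 16+3 = 19
The minimum is 19 min via E–F–G.

19 min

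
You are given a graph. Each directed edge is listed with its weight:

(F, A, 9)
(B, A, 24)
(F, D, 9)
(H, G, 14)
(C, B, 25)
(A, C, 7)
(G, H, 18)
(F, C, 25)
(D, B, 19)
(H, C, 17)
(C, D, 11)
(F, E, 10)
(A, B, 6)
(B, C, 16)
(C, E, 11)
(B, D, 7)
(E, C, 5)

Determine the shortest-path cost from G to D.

46

Candidate routes:
G → H → C → D: 18+17+11 = 46
G → H → C → B → D: 18+17+25+7 = 67
Cheapest is G → H → C → D at 46.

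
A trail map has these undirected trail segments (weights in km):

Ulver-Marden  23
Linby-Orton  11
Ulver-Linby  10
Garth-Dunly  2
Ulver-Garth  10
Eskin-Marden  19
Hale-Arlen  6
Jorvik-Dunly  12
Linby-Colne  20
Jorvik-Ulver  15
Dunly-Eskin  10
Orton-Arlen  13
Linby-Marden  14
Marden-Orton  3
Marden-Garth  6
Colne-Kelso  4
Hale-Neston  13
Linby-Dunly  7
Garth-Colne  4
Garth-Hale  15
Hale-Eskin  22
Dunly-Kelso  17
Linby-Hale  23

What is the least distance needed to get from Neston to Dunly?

30 km

Enumerating some paths:
Neston–Hale–Garth–Dunly: 13+15+2 = 30
Neston–Hale–Arlen–Orton–Marden–Garth–Dunly: 13+6+13+3+6+2 = 43
Neston–Hale–Linby–Dunly: 13+23+7 = 43
The minimum is 30 km via Neston–Hale–Garth–Dunly.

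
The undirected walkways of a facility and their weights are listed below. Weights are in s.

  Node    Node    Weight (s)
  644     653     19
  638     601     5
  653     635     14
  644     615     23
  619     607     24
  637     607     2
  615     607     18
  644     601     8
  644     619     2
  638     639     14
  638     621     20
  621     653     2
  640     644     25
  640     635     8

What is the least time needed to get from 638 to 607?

Candidate routes:
638 → 621 → 653 → 644 → 615 → 607: 20+2+19+23+18 = 82
638 → 621 → 653 → 644 → 619 → 607: 20+2+19+2+24 = 67
638 → 601 → 644 → 619 → 607: 5+8+2+24 = 39
638 → 601 → 644 → 615 → 607: 5+8+23+18 = 54
Cheapest is 638 → 601 → 644 → 619 → 607 at 39 s.

39 s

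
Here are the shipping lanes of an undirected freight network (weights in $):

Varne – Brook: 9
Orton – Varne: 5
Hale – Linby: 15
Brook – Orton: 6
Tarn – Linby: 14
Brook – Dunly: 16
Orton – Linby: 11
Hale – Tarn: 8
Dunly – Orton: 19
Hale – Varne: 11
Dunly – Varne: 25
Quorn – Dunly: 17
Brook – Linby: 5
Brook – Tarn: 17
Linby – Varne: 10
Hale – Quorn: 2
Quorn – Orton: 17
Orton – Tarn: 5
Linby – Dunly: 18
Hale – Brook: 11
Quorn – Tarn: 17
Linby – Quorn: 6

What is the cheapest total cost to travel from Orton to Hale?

Candidate routes:
Orton → Tarn → Hale: 5+8 = 13
Orton → Varne → Hale: 5+11 = 16
Orton → Brook → Hale: 6+11 = 17
Cheapest is Orton → Tarn → Hale at $13.

$13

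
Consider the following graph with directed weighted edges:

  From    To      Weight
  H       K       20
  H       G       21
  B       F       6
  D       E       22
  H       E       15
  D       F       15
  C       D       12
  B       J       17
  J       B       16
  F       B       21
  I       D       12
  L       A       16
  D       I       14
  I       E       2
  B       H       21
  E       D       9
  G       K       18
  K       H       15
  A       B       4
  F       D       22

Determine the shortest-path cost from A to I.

Shortest distances from A:
A: 0
B: 4  (via A)
F: 10  (via B)
J: 21  (via B)
H: 25  (via B)
D: 32  (via F)
E: 40  (via H)
K: 45  (via H)
G: 46  (via H)
I: 46  (via D)
Shortest route: A–B–F–D–I = 46.

46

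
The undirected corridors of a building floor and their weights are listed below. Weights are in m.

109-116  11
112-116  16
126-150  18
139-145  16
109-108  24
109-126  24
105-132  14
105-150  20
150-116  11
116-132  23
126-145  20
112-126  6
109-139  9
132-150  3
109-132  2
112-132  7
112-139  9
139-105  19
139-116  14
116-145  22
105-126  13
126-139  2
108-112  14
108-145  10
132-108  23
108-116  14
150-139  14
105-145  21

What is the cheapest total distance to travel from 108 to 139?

Settle nodes by increasing distance from 108:
108: 0
145: 10  (via 108)
112: 14  (via 108)
116: 14  (via 108)
126: 20  (via 112)
132: 21  (via 112)
139: 22  (via 126)
Shortest route: 108 → 112 → 126 → 139 = 22 m.

22 m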